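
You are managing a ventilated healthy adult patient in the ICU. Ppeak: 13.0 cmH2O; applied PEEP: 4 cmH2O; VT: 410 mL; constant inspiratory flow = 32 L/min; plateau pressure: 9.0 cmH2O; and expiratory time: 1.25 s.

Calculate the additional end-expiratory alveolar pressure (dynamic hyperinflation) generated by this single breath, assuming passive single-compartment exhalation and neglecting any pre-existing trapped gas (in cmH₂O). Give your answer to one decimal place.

0.7

Flow: 32 L/min ÷ 60 = 0.5333 L/s.
R = (PIP − Pplat)/V̇ = (13.0 − 9.0) / 0.5333 = 4.0/0.5333 = 7.5 cmH2O·s/L.
C = Vt/(Pplat − PEEP) = 410.0 / (9.0 − 4) = 410.0/5.0 = 82.0 mL/cmH2O.
τ = R × C = 7.5 × 0.082 L/cmH2O = 0.615 s.
Fraction remaining = e^(−Te/τ) = e^(−1.25/0.615) = 0.131; trapped volume = 410.0 × 0.131 = 53.71 mL.
Additional alveolar pressure from trapping ≈ V_trapped / C = 53.71 / 82.0 = 0.655 cmH2O.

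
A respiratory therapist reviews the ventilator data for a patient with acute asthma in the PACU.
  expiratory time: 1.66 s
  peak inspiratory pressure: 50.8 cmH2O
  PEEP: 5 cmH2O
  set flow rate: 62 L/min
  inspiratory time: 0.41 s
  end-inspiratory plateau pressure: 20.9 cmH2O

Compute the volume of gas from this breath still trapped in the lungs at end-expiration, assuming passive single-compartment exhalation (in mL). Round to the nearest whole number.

Flow: 62 L/min ÷ 60 = 1.0333 L/s.
Vt = flow × Ti = 1.0333 L/s × 0.41 s × 1000 mL/L = 423.65 mL.
R = (PIP − Pplat)/V̇ = (50.8 − 20.9) / 1.0333 = 29.9/1.0333 = 28.936 cmH2O·s/L.
C = Vt/(Pplat − PEEP) = 423.65 / (20.9 − 5) = 423.65/15.9 = 26.645 mL/cmH2O.
τ = R × C = 28.936 × 0.02665 L/cmH2O = 0.7711 s.
Fraction remaining = e^(−Te/τ) = e^(−1.66/0.7711) = 0.1162.
Trapped volume = 423.65 × 0.1162 = 49.228 mL.

49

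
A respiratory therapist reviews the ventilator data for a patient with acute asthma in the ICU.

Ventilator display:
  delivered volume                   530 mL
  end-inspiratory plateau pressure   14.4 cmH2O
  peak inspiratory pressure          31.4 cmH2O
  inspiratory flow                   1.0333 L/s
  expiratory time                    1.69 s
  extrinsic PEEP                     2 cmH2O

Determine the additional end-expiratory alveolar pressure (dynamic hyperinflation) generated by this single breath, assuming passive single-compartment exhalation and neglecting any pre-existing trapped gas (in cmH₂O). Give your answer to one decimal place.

1.1

R = (PIP − Pplat)/V̇ = (31.4 − 14.4) / 1.0333 = 17.0/1.0333 = 16.452 cmH2O·s/L.
C = Vt/(Pplat − PEEP) = 530.0 / (14.4 − 2) = 530.0/12.4 = 42.742 mL/cmH2O.
τ = R × C = 16.452 × 0.04274 L/cmH2O = 0.7032 s.
Fraction remaining = e^(−Te/τ) = e^(−1.69/0.7032) = 0.09042; trapped volume = 530.0 × 0.09042 = 47.923 mL.
Additional alveolar pressure from trapping ≈ V_trapped / C = 47.923 / 42.742 = 1.121 cmH2O.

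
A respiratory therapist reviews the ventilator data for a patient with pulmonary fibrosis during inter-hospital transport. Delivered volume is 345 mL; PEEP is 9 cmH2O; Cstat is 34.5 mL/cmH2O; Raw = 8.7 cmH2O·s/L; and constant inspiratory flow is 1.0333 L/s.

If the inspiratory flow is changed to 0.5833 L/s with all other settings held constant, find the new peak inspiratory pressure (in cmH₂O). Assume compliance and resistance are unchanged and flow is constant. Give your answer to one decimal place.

24.1

PIP = Vt/C + R·V̇ + PEEP (constant-flow equation of motion).
Only the resistive term changes: ΔPIP = R × ΔV̇ = 8.7 × (0.5833 − 1.0333) = 8.7 × -0.45 = -3.915 cmH2O.
Original PIP = 345/34.5 + 8.7×1.0333 + 9 = 27.99 cmH2O; new PIP = 27.99 + (-3.915) = 24.075 cmH2O.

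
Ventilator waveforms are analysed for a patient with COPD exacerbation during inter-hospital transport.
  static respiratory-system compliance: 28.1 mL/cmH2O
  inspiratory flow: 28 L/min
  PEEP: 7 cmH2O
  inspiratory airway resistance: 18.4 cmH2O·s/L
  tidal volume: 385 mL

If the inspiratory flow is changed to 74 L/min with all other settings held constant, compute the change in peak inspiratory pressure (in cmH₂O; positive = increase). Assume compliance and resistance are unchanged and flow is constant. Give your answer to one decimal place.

14.1

Flow: 28 L/min ÷ 60 = 0.4667 L/s.
New flow: 74 L/min ÷ 60 = 1.2333 L/s.
PIP = Vt/C + R·V̇ + PEEP (constant-flow equation of motion).
Only the resistive term changes: ΔPIP = R × ΔV̇ = 18.4 × (1.2333 − 0.4667) = 18.4 × 0.7666 = 14.105 cmH2O.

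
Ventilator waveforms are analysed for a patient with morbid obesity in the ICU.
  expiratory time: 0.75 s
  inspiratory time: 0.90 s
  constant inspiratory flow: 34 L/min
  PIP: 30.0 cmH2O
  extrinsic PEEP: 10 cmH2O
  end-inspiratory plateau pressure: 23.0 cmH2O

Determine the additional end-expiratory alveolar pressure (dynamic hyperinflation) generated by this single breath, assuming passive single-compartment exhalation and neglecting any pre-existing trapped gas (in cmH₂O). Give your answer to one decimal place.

2.8

Flow: 34 L/min ÷ 60 = 0.5667 L/s.
Vt = flow × Ti = 0.5667 L/s × 0.90 s × 1000 mL/L = 510.03 mL.
R = (PIP − Pplat)/V̇ = (30.0 − 23.0) / 0.5667 = 7.0/0.5667 = 12.352 cmH2O·s/L.
C = Vt/(Pplat − PEEP) = 510.03 / (23.0 − 10) = 510.03/13.0 = 39.233 mL/cmH2O.
τ = R × C = 12.352 × 0.03923 L/cmH2O = 0.4846 s.
Fraction remaining = e^(−Te/τ) = e^(−0.75/0.4846) = 0.2127; trapped volume = 510.03 × 0.2127 = 108.48 mL.
Additional alveolar pressure from trapping ≈ V_trapped / C = 108.48 / 39.233 = 2.765 cmH2O.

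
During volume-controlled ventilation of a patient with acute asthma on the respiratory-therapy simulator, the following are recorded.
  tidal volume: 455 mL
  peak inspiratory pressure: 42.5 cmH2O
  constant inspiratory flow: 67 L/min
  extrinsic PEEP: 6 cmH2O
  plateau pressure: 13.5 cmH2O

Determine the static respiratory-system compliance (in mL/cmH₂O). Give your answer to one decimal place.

Cstat = Vt / (Pplat − PEEP) = 455 / (13.5 − 6) = 455 / 7.5 = 60.667 mL/cmH2O.

60.7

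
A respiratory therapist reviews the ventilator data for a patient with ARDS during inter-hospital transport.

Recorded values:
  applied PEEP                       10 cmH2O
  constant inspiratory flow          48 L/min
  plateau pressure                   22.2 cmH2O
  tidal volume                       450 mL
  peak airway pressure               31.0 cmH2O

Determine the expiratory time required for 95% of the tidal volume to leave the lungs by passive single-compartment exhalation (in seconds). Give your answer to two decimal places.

Flow: 48 L/min ÷ 60 = 0.8 L/s.
R = (PIP − Pplat)/V̇ = (31.0 − 22.2) / 0.8 = 8.8/0.8 = 11.0 cmH2O·s/L.
C = Vt/(Pplat − PEEP) = 450.0 / (22.2 − 10) = 450.0/12.2 = 36.885 mL/cmH2O.
τ = R × C = 11.0 × 0.03689 L/cmH2O = 0.4058 s.
t = −τ·ln(1 − 0.95) = −0.4058·ln(0.05) = 1.216 s.

1.22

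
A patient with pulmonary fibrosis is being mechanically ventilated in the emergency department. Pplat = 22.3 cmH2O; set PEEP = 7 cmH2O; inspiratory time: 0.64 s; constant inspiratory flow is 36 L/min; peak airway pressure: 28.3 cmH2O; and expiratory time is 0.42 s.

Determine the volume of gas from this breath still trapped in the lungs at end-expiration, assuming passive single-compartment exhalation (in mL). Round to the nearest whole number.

Flow: 36 L/min ÷ 60 = 0.6 L/s.
Vt = flow × Ti = 0.6 L/s × 0.64 s × 1000 mL/L = 384.0 mL.
R = (PIP − Pplat)/V̇ = (28.3 − 22.3) / 0.6 = 6.0/0.6 = 10.0 cmH2O·s/L.
C = Vt/(Pplat − PEEP) = 384.0 / (22.3 − 7) = 384.0/15.3 = 25.098 mL/cmH2O.
τ = R × C = 10.0 × 0.0251 L/cmH2O = 0.251 s.
Fraction remaining = e^(−Te/τ) = e^(−0.42/0.251) = 0.1876.
Trapped volume = 384.0 × 0.1876 = 72.038 mL.

72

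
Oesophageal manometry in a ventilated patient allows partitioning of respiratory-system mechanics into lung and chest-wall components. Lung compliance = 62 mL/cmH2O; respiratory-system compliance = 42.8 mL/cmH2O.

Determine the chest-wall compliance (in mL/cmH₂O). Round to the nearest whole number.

1/Ccw = 1/Crs − 1/CL.
1/Ccw = 1/42.8 − 1/62 = 0.007235.
Ccw = 138.22 mL/cmH2O.

138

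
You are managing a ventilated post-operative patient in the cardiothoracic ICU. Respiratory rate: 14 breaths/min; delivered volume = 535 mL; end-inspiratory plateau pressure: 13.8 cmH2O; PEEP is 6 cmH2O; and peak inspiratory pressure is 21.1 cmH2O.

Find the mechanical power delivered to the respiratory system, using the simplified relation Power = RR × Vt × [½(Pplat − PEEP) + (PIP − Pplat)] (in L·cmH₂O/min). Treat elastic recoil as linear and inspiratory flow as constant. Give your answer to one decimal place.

83.9

Per-breath work = Vt × [½(Pplat−PEEP) + (PIP−Pplat)] = 0.535 × [0.5×7.8 + 7.3] = 0.535 × 11.2 = 5.992 L·cmH2O.
Power = 14 × 5.992 = 83.888 L·cmH2O/min.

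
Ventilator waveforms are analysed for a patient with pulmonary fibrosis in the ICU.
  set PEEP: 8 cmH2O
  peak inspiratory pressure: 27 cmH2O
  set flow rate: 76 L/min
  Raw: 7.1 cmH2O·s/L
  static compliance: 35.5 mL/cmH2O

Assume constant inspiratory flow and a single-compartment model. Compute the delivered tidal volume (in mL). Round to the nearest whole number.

355

Flow: 76 L/min ÷ 60 = 1.2667 L/s.
Equation of motion (constant flow): PIP = Vt/C + R·V̇ + PEEP.
Vt/C = PIP − R·V̇ − PEEP = 27 − 8.994 − 8 = 10.006 cmH2O.
Vt = C × 10.006 = 35.5 × 10.006 = 355.21 mL.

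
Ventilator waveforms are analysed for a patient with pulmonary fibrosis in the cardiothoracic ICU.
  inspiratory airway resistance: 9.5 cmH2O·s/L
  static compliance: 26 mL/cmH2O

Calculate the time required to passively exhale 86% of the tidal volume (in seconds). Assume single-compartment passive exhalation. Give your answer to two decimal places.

τ = R × C = 9.5 × 26 mL/cmH2O = 9.5 × 0.026 L/cmH2O = 0.247 s.
Exhaled fraction f = 1 − e^(−t/τ) → t = −τ·ln(1 − f) = −0.247·ln(0.14) = 0.4856 s.

0.49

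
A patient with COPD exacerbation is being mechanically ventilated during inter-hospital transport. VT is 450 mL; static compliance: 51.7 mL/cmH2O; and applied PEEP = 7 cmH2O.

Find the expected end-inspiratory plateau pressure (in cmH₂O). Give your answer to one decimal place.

Pplat = PEEP + Vt / Cstat = 7 + 450 / 51.7 = 7 + 8.704 = 15.704 cmH2O.

15.7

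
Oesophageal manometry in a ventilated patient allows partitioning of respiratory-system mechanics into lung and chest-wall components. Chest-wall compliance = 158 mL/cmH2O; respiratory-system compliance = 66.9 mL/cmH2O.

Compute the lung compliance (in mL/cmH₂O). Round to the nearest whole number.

1/CL = 1/Crs − 1/Ccw.
1/CL = 1/66.9 − 1/158 = 0.008619.
CL = 116.02 mL/cmH2O.

116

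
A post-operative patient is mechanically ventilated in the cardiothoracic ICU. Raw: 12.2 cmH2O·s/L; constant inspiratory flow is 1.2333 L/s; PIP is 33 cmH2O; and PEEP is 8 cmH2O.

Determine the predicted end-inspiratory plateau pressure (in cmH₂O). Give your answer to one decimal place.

18.0

Pplat = PIP − Raw × flow = 33 − 12.2 × 1.2333 = 33 − 15.046 = 17.954 cmH2O.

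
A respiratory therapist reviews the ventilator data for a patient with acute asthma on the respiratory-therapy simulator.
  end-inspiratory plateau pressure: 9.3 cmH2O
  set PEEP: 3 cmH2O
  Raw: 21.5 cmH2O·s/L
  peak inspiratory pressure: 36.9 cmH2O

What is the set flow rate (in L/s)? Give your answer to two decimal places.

1.28

flow = (PIP − Pplat) / Raw = 27.6 / 21.5 = 1.284 L/s.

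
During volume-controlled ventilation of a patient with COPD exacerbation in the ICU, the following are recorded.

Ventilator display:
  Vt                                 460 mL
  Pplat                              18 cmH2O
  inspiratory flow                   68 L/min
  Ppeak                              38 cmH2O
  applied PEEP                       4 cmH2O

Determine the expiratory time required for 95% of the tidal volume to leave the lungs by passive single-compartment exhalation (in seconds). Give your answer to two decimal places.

1.74

Flow: 68 L/min ÷ 60 = 1.1333 L/s.
R = (PIP − Pplat)/V̇ = (38 − 18) / 1.1333 = 20.0/1.1333 = 17.648 cmH2O·s/L.
C = Vt/(Pplat − PEEP) = 460.0 / (18 − 4) = 460.0/14.0 = 32.857 mL/cmH2O.
τ = R × C = 17.648 × 0.03286 L/cmH2O = 0.5799 s.
t = −τ·ln(1 − 0.95) = −0.5799·ln(0.05) = 1.737 s.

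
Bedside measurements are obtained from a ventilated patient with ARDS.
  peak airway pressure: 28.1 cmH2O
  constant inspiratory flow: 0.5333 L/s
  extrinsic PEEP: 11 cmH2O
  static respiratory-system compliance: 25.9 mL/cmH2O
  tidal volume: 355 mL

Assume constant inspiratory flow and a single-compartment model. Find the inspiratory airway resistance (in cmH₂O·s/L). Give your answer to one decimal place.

Equation of motion (constant flow): PIP = Vt/C + R·V̇ + PEEP.
R·V̇ = PIP − Vt/C − PEEP = 28.1 − 355/25.9 − 11 = 28.1 − 13.707 − 11 = 3.393 cmH2O.
R = 3.393 / 0.5333 = 6.362 cmH2O·s/L.

6.4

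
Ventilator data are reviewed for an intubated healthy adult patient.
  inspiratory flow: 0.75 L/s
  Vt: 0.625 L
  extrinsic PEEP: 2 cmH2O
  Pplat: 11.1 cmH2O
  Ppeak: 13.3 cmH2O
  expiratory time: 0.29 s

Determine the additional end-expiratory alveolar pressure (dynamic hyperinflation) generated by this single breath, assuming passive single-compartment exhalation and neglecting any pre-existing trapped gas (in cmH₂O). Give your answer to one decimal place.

2.2

R = (PIP − Pplat)/V̇ = (13.3 − 11.1) / 0.75 = 2.2/0.75 = 2.933 cmH2O·s/L.
C = Vt/(Pplat − PEEP) = 625.0 / (11.1 − 2) = 625.0/9.1 = 68.681 mL/cmH2O.
τ = R × C = 2.933 × 0.06868 L/cmH2O = 0.2014 s.
Fraction remaining = e^(−Te/τ) = e^(−0.29/0.2014) = 0.2369; trapped volume = 625.0 × 0.2369 = 148.06 mL.
Additional alveolar pressure from trapping ≈ V_trapped / C = 148.06 / 68.681 = 2.156 cmH2O.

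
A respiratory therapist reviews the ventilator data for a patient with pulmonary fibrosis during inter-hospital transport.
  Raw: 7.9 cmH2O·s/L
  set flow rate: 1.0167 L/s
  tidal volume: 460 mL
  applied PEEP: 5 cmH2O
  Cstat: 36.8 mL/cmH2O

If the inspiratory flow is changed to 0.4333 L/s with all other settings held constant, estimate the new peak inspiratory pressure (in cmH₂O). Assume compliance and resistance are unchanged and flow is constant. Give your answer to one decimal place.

20.9

PIP = Vt/C + R·V̇ + PEEP (constant-flow equation of motion).
Only the resistive term changes: ΔPIP = R × ΔV̇ = 7.9 × (0.4333 − 1.0167) = 7.9 × -0.5834 = -4.609 cmH2O.
Original PIP = 460/36.8 + 7.9×1.0167 + 5 = 25.532 cmH2O; new PIP = 25.532 + (-4.609) = 20.923 cmH2O.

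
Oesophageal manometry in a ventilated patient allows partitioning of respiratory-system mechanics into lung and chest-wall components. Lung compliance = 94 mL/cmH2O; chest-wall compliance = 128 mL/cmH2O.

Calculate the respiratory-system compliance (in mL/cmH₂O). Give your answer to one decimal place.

54.2

Lung and chest wall are elastances in series: 1/Crs = 1/CL + 1/Ccw.
1/Crs = 1/94 + 1/128 = 0.01845.
Crs = 54.201 mL/cmH2O.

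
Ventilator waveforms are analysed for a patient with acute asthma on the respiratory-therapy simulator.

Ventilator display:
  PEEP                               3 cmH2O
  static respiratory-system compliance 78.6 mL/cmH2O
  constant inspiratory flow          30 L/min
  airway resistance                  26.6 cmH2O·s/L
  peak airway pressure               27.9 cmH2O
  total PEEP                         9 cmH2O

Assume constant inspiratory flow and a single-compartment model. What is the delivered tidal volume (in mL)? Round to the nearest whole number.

Flow: 30 L/min ÷ 60 = 0.5 L/s.
Total PEEP = 9 cmH2O (set 3 + intrinsic 6); this is the baseline alveolar pressure.
Equation of motion (constant flow): PIP = Vt/C + R·V̇ + PEEP.
Vt/C = PIP − R·V̇ − PEEP = 27.9 − 13.3 − 9 = 5.6 cmH2O.
Vt = C × 5.6 = 78.6 × 5.6 = 440.16 mL.

440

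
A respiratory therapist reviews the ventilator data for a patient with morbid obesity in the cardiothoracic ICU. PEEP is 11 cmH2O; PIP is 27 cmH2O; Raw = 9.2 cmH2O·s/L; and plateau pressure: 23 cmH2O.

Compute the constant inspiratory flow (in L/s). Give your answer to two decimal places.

flow = (PIP − Pplat) / Raw = 4.0 / 9.2 = 0.4348 L/s.

0.43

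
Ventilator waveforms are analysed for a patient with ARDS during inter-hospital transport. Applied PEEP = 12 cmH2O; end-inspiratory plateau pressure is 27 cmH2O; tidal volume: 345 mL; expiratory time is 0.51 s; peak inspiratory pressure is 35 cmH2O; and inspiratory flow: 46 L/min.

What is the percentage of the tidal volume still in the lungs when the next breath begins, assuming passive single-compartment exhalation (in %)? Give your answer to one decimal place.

11.9

Flow: 46 L/min ÷ 60 = 0.7667 L/s.
R = (PIP − Pplat)/V̇ = (35 − 27) / 0.7667 = 8.0/0.7667 = 10.434 cmH2O·s/L.
C = Vt/(Pplat − PEEP) = 345.0 / (27 − 12) = 345.0/15.0 = 23.0 mL/cmH2O.
τ = R × C = 10.434 × 0.023 L/cmH2O = 0.24 s.
Fraction remaining at end-expiration = e^(−Te/τ) = e^(−0.51/0.24) = 0.1194 → 11.94%.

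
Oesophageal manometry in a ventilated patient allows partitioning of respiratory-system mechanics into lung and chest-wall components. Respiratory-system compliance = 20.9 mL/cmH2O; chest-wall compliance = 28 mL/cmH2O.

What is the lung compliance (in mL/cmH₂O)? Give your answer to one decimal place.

82.4

1/CL = 1/Crs − 1/Ccw.
1/CL = 1/20.9 − 1/28 = 0.01213.
CL = 82.44 mL/cmH2O.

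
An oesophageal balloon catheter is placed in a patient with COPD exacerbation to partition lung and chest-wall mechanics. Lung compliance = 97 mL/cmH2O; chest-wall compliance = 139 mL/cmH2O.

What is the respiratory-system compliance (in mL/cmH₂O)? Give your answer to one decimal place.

Lung and chest wall are elastances in series: 1/Crs = 1/CL + 1/Ccw.
1/Crs = 1/97 + 1/139 = 0.0175.
Crs = 57.143 mL/cmH2O.

57.1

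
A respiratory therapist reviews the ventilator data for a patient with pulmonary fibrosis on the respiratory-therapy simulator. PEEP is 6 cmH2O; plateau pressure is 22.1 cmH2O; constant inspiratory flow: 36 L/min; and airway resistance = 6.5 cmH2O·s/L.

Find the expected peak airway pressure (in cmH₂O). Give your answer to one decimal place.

26.0

Flow: 36 L/min ÷ 60 = 0.6 L/s.
PIP = Pplat + Raw × flow = 22.1 + 6.5 × 0.6 = 22.1 + 3.9 = 26.0 cmH2O.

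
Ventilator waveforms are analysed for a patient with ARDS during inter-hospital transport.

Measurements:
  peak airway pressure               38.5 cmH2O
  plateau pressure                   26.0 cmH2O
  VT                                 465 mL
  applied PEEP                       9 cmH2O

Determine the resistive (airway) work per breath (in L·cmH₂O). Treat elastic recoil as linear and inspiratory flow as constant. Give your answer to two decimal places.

5.81

With constant inspiratory flow the resistive pressure is constant at PIP − Pplat = 38.5 − 26.0 = 12.5 cmH2O, so resistive work = 12.5 × 0.465 = 5.813 L·cmH2O.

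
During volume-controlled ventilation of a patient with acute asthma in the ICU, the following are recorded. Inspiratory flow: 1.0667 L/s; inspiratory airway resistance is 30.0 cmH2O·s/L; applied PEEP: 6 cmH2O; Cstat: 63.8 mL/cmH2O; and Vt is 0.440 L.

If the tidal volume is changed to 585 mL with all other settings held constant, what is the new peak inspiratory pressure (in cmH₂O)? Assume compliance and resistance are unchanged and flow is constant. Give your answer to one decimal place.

47.2

PIP = Vt/C + R·V̇ + PEEP (constant-flow equation of motion).
Only the elastic term changes: ΔPIP = ΔVt / C = (585 − 440) / 63.8 = 2.273 cmH2O.
Original PIP = 440/63.8 + 30.0×1.0667 + 6 = 44.898 cmH2O; new PIP = 44.898 + (2.273) = 47.171 cmH2O.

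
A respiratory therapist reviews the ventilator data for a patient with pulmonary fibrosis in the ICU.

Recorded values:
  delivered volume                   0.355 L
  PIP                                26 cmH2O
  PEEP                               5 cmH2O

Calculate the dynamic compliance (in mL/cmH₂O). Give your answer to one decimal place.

Dynamic compliance = Vt / (PIP − PEEP) = 355 / (26 − 5) = 355 / 21.0 = 16.905 mL/cmH2O.

16.9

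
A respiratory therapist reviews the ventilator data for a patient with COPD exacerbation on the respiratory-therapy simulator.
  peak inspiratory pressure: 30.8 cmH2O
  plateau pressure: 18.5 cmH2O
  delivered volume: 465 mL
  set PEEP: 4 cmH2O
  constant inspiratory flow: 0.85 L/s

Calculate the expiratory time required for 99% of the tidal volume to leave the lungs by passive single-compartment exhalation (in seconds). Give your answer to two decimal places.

2.14

R = (PIP − Pplat)/V̇ = (30.8 − 18.5) / 0.85 = 12.3/0.85 = 14.471 cmH2O·s/L.
C = Vt/(Pplat − PEEP) = 465.0 / (18.5 − 4) = 465.0/14.5 = 32.069 mL/cmH2O.
τ = R × C = 14.471 × 0.03207 L/cmH2O = 0.4641 s.
t = −τ·ln(1 − 0.99) = −0.4641·ln(0.01) = 2.137 s.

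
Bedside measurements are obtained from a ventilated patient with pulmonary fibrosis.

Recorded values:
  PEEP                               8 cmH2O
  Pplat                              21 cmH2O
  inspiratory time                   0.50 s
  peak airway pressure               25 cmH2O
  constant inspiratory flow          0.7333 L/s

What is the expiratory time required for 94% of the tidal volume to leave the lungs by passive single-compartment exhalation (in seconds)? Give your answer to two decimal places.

Vt = flow × Ti = 0.7333 L/s × 0.50 s × 1000 mL/L = 366.65 mL.
R = (PIP − Pplat)/V̇ = (25 − 21) / 0.7333 = 4.0/0.7333 = 5.455 cmH2O·s/L.
C = Vt/(Pplat − PEEP) = 366.65 / (21 − 8) = 366.65/13.0 = 28.204 mL/cmH2O.
τ = R × C = 5.455 × 0.0282 L/cmH2O = 0.1538 s.
t = −τ·ln(1 − 0.94) = −0.1538·ln(0.06) = 0.4327 s.

0.43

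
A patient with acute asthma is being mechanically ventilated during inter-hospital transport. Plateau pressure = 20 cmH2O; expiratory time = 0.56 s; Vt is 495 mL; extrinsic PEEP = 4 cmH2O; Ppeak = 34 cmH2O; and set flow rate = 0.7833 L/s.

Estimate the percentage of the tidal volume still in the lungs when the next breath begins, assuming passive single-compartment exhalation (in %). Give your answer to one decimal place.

R = (PIP − Pplat)/V̇ = (34 − 20) / 0.7833 = 14.0/0.7833 = 17.873 cmH2O·s/L.
C = Vt/(Pplat − PEEP) = 495.0 / (20 − 4) = 495.0/16.0 = 30.938 mL/cmH2O.
τ = R × C = 17.873 × 0.03094 L/cmH2O = 0.553 s.
Fraction remaining at end-expiration = e^(−Te/τ) = e^(−0.56/0.553) = 0.3633 → 36.33%.

36.3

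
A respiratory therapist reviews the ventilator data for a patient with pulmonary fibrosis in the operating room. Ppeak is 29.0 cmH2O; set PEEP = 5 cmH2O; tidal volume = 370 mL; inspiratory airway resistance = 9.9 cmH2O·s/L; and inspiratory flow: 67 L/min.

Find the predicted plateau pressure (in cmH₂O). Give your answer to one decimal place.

17.9

Flow: 67 L/min ÷ 60 = 1.1167 L/s.
Pplat = PIP − Raw × flow = 29.0 − 9.9 × 1.1167 = 29.0 − 11.055 = 17.945 cmH2O.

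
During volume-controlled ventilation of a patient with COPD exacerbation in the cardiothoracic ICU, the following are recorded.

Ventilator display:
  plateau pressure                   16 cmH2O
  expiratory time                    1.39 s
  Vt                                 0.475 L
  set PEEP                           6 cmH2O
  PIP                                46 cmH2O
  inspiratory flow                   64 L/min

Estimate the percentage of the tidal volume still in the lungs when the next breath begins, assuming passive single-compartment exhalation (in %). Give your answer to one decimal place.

35.3

Flow: 64 L/min ÷ 60 = 1.0667 L/s.
R = (PIP − Pplat)/V̇ = (46 − 16) / 1.0667 = 30.0/1.0667 = 28.124 cmH2O·s/L.
C = Vt/(Pplat − PEEP) = 475.0 / (16 − 6) = 475.0/10.0 = 47.5 mL/cmH2O.
τ = R × C = 28.124 × 0.0475 L/cmH2O = 1.336 s.
Fraction remaining at end-expiration = e^(−Te/τ) = e^(−1.39/1.336) = 0.3533 → 35.33%.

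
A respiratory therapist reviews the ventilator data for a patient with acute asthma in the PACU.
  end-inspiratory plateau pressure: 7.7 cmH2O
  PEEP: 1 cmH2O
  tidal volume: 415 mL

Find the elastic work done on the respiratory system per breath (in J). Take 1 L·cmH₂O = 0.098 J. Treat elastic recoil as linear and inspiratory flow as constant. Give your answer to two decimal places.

0.14

Elastic work ≈ ½ × (Pplat − PEEP) × Vt = 0.5 × (7.7 − 1) × 0.415 L = 0.5 × 6.7 × 0.415 = 1.39 L·cmH2O.
× 0.098 J/(L·cmH2O) → 0.1362 J.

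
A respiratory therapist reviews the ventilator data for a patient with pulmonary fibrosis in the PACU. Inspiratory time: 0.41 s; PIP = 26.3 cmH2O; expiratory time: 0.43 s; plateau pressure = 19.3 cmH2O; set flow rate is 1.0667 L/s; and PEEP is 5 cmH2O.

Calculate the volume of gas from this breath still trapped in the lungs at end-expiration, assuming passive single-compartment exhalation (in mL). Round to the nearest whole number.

51

Vt = flow × Ti = 1.0667 L/s × 0.41 s × 1000 mL/L = 437.35 mL.
R = (PIP − Pplat)/V̇ = (26.3 − 19.3) / 1.0667 = 7.0/1.0667 = 6.562 cmH2O·s/L.
C = Vt/(Pplat − PEEP) = 437.35 / (19.3 − 5) = 437.35/14.3 = 30.584 mL/cmH2O.
τ = R × C = 6.562 × 0.03058 L/cmH2O = 0.2007 s.
Fraction remaining = e^(−Te/τ) = e^(−0.43/0.2007) = 0.1174.
Trapped volume = 437.35 × 0.1174 = 51.345 mL.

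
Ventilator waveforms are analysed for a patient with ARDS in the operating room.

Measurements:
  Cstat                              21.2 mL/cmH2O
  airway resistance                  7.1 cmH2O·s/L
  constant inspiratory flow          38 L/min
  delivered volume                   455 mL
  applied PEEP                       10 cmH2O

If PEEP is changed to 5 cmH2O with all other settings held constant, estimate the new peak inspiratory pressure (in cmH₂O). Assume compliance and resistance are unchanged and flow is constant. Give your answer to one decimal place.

31.0

Flow: 38 L/min ÷ 60 = 0.6333 L/s.
PIP = Vt/C + R·V̇ + PEEP (constant-flow equation of motion).
Only the baseline term changes: ΔPIP = ΔPEEP = 5 − 10 = -5.0 cmH2O.
Original PIP = 455/21.2 + 7.1×0.6333 + 10 = 35.959 cmH2O; new PIP = 35.959 + (-5.0) = 30.959 cmH2O.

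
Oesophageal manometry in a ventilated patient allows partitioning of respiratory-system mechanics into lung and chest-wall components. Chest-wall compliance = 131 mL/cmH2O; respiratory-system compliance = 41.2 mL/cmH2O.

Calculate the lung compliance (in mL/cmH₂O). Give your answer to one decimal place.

1/CL = 1/Crs − 1/Ccw.
1/CL = 1/41.2 − 1/131 = 0.01664.
CL = 60.096 mL/cmH2O.

60.1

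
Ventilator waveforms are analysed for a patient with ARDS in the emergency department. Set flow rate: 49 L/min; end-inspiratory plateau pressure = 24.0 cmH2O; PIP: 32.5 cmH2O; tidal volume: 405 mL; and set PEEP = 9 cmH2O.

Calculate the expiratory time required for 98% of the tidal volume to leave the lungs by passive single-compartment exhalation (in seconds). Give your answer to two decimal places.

Flow: 49 L/min ÷ 60 = 0.8167 L/s.
R = (PIP − Pplat)/V̇ = (32.5 − 24.0) / 0.8167 = 8.5/0.8167 = 10.408 cmH2O·s/L.
C = Vt/(Pplat − PEEP) = 405.0 / (24.0 − 9) = 405.0/15.0 = 27.0 mL/cmH2O.
τ = R × C = 10.408 × 0.027 L/cmH2O = 0.281 s.
t = −τ·ln(1 − 0.98) = −0.281·ln(0.02) = 1.099 s.

1.10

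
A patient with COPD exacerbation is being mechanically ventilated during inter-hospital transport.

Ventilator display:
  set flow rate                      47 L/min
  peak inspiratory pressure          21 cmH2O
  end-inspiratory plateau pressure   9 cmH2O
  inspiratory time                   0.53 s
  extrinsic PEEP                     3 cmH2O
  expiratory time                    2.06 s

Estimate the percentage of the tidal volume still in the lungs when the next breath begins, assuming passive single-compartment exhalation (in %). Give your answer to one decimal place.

14.3

Flow: 47 L/min ÷ 60 = 0.7833 L/s.
Vt = flow × Ti = 0.7833 L/s × 0.53 s × 1000 mL/L = 415.15 mL.
R = (PIP − Pplat)/V̇ = (21 − 9) / 0.7833 = 12.0/0.7833 = 15.32 cmH2O·s/L.
C = Vt/(Pplat − PEEP) = 415.15 / (9 − 3) = 415.15/6.0 = 69.192 mL/cmH2O.
τ = R × C = 15.32 × 0.06919 L/cmH2O = 1.06 s.
Fraction remaining at end-expiration = e^(−Te/τ) = e^(−2.06/1.06) = 0.1432 → 14.32%.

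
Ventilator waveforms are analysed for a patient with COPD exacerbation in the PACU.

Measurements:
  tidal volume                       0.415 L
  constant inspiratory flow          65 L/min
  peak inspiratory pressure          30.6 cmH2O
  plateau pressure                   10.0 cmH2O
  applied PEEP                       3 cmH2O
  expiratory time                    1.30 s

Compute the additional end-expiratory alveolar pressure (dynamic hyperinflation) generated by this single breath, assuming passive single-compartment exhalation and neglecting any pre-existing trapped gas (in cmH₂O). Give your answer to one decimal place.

2.2

Flow: 65 L/min ÷ 60 = 1.0833 L/s.
R = (PIP − Pplat)/V̇ = (30.6 − 10.0) / 1.0833 = 20.6/1.0833 = 19.016 cmH2O·s/L.
C = Vt/(Pplat − PEEP) = 415.0 / (10.0 − 3) = 415.0/7.0 = 59.286 mL/cmH2O.
τ = R × C = 19.016 × 0.05929 L/cmH2O = 1.127 s.
Fraction remaining = e^(−Te/τ) = e^(−1.30/1.127) = 0.3155; trapped volume = 415.0 × 0.3155 = 130.93 mL.
Additional alveolar pressure from trapping ≈ V_trapped / C = 130.93 / 59.286 = 2.208 cmH2O.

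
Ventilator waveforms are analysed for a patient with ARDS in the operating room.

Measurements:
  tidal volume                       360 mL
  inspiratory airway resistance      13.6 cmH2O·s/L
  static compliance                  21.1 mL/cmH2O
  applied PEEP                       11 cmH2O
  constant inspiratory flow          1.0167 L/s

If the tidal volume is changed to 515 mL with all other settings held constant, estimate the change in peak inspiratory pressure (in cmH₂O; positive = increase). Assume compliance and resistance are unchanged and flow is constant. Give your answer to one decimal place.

PIP = Vt/C + R·V̇ + PEEP (constant-flow equation of motion).
Only the elastic term changes: ΔPIP = ΔVt / C = (515 − 360) / 21.1 = 7.346 cmH2O.

7.3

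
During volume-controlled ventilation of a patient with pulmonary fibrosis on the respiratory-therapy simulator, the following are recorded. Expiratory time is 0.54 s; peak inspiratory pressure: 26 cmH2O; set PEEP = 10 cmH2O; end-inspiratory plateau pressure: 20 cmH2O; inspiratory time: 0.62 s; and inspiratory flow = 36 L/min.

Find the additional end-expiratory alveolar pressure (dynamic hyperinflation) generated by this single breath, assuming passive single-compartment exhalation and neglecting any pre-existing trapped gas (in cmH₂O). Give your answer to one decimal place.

Flow: 36 L/min ÷ 60 = 0.6 L/s.
Vt = flow × Ti = 0.6 L/s × 0.62 s × 1000 mL/L = 372.0 mL.
R = (PIP − Pplat)/V̇ = (26 − 20) / 0.6 = 6.0/0.6 = 10.0 cmH2O·s/L.
C = Vt/(Pplat − PEEP) = 372.0 / (20 − 10) = 372.0/10.0 = 37.2 mL/cmH2O.
τ = R × C = 10.0 × 0.0372 L/cmH2O = 0.372 s.
Fraction remaining = e^(−Te/τ) = e^(−0.54/0.372) = 0.2342; trapped volume = 372.0 × 0.2342 = 87.122 mL.
Additional alveolar pressure from trapping ≈ V_trapped / C = 87.122 / 37.2 = 2.342 cmH2O.

2.3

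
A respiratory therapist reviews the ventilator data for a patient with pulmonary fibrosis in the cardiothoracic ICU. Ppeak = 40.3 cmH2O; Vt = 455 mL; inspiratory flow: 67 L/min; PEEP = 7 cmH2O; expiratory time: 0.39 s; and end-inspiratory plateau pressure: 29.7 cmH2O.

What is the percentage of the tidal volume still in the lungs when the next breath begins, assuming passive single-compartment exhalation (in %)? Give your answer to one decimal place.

Flow: 67 L/min ÷ 60 = 1.1167 L/s.
R = (PIP − Pplat)/V̇ = (40.3 − 29.7) / 1.1167 = 10.6/1.1167 = 9.492 cmH2O·s/L.
C = Vt/(Pplat − PEEP) = 455.0 / (29.7 − 7) = 455.0/22.7 = 20.044 mL/cmH2O.
τ = R × C = 9.492 × 0.02004 L/cmH2O = 0.1902 s.
Fraction remaining at end-expiration = e^(−Te/τ) = e^(−0.39/0.1902) = 0.1287 → 12.87%.

12.9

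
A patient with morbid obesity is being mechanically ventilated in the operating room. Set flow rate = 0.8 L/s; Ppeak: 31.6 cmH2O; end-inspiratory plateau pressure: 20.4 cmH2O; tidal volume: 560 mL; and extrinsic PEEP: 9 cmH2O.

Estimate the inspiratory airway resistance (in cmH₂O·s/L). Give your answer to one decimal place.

14.0

Raw = (PIP − Pplat) / flow = (31.6 − 20.4) / 0.8 = 11.2 / 0.8 = 14.0 cmH2O·s/L.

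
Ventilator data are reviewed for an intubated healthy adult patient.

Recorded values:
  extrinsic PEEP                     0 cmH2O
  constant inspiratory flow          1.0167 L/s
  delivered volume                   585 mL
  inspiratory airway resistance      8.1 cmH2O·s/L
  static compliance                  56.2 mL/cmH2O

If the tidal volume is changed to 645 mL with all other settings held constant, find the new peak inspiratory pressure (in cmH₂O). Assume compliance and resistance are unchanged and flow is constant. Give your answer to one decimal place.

PIP = Vt/C + R·V̇ + PEEP (constant-flow equation of motion).
Only the elastic term changes: ΔPIP = ΔVt / C = (645 − 585) / 56.2 = 1.068 cmH2O.
Original PIP = 585/56.2 + 8.1×1.0167 + 0 = 18.645 cmH2O; new PIP = 18.645 + (1.068) = 19.713 cmH2O.

19.7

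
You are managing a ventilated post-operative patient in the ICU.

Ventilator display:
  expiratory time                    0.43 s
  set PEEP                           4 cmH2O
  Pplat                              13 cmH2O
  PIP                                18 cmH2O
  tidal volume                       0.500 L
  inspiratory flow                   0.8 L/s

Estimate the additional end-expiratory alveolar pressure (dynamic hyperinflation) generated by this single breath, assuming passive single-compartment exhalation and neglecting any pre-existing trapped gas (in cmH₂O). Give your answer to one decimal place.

R = (PIP − Pplat)/V̇ = (18 − 13) / 0.8 = 5.0/0.8 = 6.25 cmH2O·s/L.
C = Vt/(Pplat − PEEP) = 500.0 / (13 − 4) = 500.0/9.0 = 55.556 mL/cmH2O.
τ = R × C = 6.25 × 0.05556 L/cmH2O = 0.3473 s.
Fraction remaining = e^(−Te/τ) = e^(−0.43/0.3473) = 0.2899; trapped volume = 500.0 × 0.2899 = 144.95 mL.
Additional alveolar pressure from trapping ≈ V_trapped / C = 144.95 / 55.556 = 2.609 cmH2O.

2.6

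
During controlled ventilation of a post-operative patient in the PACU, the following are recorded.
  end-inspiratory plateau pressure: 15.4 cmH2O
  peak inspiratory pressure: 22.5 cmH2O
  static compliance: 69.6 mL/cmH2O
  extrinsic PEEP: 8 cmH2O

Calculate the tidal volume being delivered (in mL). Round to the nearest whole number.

515

Vt = Cstat × (Pplat − PEEP) = 69.6 × (15.4 − 8) = 69.6 × 7.4 = 515.04 mL.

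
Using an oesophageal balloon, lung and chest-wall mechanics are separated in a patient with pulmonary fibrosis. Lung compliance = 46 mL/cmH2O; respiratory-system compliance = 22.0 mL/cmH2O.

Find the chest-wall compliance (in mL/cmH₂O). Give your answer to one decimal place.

42.2

1/Ccw = 1/Crs − 1/CL.
1/Ccw = 1/22.0 − 1/46 = 0.02372.
Ccw = 42.159 mL/cmH2O.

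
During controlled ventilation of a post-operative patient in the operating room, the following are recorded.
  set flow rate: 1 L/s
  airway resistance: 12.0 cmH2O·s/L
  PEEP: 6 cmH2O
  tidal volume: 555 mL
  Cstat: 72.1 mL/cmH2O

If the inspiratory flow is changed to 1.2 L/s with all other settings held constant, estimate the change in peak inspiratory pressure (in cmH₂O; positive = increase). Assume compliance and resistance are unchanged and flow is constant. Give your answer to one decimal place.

PIP = Vt/C + R·V̇ + PEEP (constant-flow equation of motion).
Only the resistive term changes: ΔPIP = R × ΔV̇ = 12.0 × (1.2 − 1) = 12.0 × 0.2 = 2.4 cmH2O.

2.4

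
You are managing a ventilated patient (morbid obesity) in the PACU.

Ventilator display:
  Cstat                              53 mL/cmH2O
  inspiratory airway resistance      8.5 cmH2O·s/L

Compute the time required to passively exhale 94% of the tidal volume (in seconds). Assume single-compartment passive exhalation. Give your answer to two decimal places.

1.27

τ = R × C = 8.5 × 53 mL/cmH2O = 8.5 × 0.053 L/cmH2O = 0.4505 s.
Exhaled fraction f = 1 − e^(−t/τ) → t = −τ·ln(1 − f) = −0.4505·ln(0.06) = 1.267 s.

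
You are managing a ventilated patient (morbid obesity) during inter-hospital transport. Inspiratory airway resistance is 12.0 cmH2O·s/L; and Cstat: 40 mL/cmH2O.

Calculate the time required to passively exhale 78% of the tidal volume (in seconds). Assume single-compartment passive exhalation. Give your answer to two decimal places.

τ = R × C = 12.0 × 40 mL/cmH2O = 12.0 × 0.040 L/cmH2O = 0.48 s.
Exhaled fraction f = 1 − e^(−t/τ) → t = −τ·ln(1 − f) = −0.48·ln(0.22) = 0.7268 s.

0.73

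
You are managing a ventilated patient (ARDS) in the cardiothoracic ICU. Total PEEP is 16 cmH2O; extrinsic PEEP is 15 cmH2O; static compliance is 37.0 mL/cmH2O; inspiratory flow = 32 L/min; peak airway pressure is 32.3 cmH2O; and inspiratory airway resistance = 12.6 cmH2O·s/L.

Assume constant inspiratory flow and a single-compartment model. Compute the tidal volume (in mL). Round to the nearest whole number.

Flow: 32 L/min ÷ 60 = 0.5333 L/s.
Total PEEP = 16 cmH2O (set 15 + intrinsic 1); this is the baseline alveolar pressure.
Equation of motion (constant flow): PIP = Vt/C + R·V̇ + PEEP.
Vt/C = PIP − R·V̇ − PEEP = 32.3 − 6.72 − 16 = 9.58 cmH2O.
Vt = C × 9.58 = 37.0 × 9.58 = 354.46 mL.

354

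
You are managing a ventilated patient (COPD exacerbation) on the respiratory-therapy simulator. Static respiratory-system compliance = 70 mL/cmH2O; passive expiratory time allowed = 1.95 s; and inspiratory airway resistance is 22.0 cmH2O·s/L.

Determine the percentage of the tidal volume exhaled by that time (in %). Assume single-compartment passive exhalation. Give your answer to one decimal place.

71.8

τ = R × C = 22.0 × 70 mL/cmH2O = 22.0 × 0.070 L/cmH2O = 1.54 s.
Passive exhalation: V(t)/V₀ = e^(−t/τ) = e^(−1.95/1.54) = 0.2819.
Fraction exhaled = 1 − 0.2819 = 0.7181 → 71.81%.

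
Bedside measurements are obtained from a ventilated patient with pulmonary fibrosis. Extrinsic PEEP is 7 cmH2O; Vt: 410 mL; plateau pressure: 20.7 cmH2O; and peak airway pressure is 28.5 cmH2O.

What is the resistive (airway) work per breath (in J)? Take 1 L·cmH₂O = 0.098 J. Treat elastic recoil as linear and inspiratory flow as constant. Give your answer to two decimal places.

With constant inspiratory flow the resistive pressure is constant at PIP − Pplat = 28.5 − 20.7 = 7.8 cmH2O, so resistive work = 7.8 × 0.410 = 3.198 L·cmH2O.
× 0.098 J/(L·cmH2O) → 0.3134 J.

0.31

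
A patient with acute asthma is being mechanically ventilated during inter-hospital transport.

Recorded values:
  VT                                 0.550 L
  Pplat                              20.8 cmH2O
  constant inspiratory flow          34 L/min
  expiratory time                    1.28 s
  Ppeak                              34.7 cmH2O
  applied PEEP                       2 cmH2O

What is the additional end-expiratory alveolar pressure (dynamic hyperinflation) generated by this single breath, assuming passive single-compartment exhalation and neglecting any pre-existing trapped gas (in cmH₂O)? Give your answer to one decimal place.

3.2

Flow: 34 L/min ÷ 60 = 0.5667 L/s.
R = (PIP − Pplat)/V̇ = (34.7 − 20.8) / 0.5667 = 13.9/0.5667 = 24.528 cmH2O·s/L.
C = Vt/(Pplat − PEEP) = 550.0 / (20.8 − 2) = 550.0/18.8 = 29.255 mL/cmH2O.
τ = R × C = 24.528 × 0.02926 L/cmH2O = 0.7177 s.
Fraction remaining = e^(−Te/τ) = e^(−1.28/0.7177) = 0.1681; trapped volume = 550.0 × 0.1681 = 92.455 mL.
Additional alveolar pressure from trapping ≈ V_trapped / C = 92.455 / 29.255 = 3.16 cmH2O.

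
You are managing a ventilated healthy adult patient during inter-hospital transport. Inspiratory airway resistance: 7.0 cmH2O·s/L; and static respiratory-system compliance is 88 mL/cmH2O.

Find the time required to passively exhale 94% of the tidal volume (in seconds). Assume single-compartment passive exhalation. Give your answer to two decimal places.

τ = R × C = 7.0 × 88 mL/cmH2O = 7.0 × 0.088 L/cmH2O = 0.616 s.
Exhaled fraction f = 1 − e^(−t/τ) → t = −τ·ln(1 − f) = −0.616·ln(0.06) = 1.733 s.

1.73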